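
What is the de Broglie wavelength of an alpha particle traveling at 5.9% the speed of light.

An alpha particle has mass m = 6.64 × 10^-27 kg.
5.64 × 10^-15 m

Using the de Broglie relation λ = h/(mv):

v = 5.9% × c = 1.769 × 10^7 m/s

λ = h/(mv)
λ = (6.626 × 10^-34 J·s) / (6.64 × 10^-27 kg × 1.769 × 10^7 m/s)
λ = 5.64 × 10^-15 m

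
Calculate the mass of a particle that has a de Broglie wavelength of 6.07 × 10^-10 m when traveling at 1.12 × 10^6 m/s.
9.75 × 10^-31 kg

From the de Broglie relation λ = h/(mv), we solve for m:

m = h/(λv)
m = (6.626 × 10^-34 J·s) / (6.07 × 10^-10 m × 1.12 × 10^6 m/s)
m = 9.75 × 10^-31 kg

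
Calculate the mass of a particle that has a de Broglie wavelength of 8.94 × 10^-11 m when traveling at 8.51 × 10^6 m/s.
8.71 × 10^-31 kg

From the de Broglie relation λ = h/(mv), we solve for m:

m = h/(λv)
m = (6.626 × 10^-34 J·s) / (8.94 × 10^-11 m × 8.51 × 10^6 m/s)
m = 8.71 × 10^-31 kg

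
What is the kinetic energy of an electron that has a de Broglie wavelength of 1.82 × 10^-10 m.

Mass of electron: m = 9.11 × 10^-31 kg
7.27 × 10^-18 J (or 45.4 eV)

From λ = h/√(2mKE), we solve for KE:

λ² = h²/(2mKE)
KE = h²/(2mλ²)
KE = (6.626 × 10^-34 J·s)² / (2 × 9.11 × 10^-31 kg × (1.82 × 10^-10 m)²)
KE = 7.27 × 10^-18 J
KE = 45.4 eV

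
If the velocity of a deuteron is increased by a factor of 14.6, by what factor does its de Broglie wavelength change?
The wavelength decreases by a factor of 14.6.

From λ = h/(mv), the wavelength is inversely proportional to velocity:

λ ∝ 1/v

If v → 14.6v, then λ → λ/14.6

When velocity is increased by a factor of 14.6, the wavelength decreases by a factor of 14.6.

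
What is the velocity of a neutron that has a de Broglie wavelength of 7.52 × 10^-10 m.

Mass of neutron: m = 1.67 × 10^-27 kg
5.28 × 10^2 m/s

From the de Broglie relation λ = h/(mv), we solve for v:

v = h/(mλ)
v = (6.626 × 10^-34 J·s) / (1.67 × 10^-27 kg × 7.52 × 10^-10 m)
v = 5.28 × 10^2 m/s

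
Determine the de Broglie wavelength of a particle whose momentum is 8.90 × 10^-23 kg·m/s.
7.44 × 10^-12 m

Using the de Broglie relation λ = h/p:

λ = h/p
λ = (6.626 × 10^-34 J·s) / (8.90 × 10^-23 kg·m/s)
λ = 7.44 × 10^-12 m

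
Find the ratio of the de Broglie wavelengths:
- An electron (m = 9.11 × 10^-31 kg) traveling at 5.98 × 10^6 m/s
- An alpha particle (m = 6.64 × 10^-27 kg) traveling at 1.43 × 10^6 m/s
λ₁/λ₂ = 1.74 × 10^3

Using λ = h/(mv):

λ₁ = h/(m₁v₁) = 1.22 × 10^-10 m
λ₂ = h/(m₂v₂) = 6.98 × 10^-14 m

Ratio λ₁/λ₂ = (m₂v₂)/(m₁v₁)
         = (6.64 × 10^-27 kg × 1.43 × 10^6 m/s) / (9.11 × 10^-31 kg × 5.98 × 10^6 m/s)
         = 1.74 × 10^3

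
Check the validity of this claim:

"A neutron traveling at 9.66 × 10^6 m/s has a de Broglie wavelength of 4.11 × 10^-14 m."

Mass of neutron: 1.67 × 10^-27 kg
True

The claim is correct.

Using λ = h/(mv):
λ = (6.626 × 10^-34 J·s) / (1.67 × 10^-27 kg × 9.66 × 10^6 m/s)
λ = 4.11 × 10^-14 m

This matches the claimed value.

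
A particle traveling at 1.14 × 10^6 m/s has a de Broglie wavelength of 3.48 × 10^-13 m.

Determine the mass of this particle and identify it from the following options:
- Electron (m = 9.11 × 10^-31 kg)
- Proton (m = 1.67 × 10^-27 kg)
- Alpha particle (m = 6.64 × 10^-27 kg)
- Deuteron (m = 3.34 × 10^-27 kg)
The particle is a proton.

From λ = h/(mv), solve for mass:

m = h/(λv)
m = (6.626 × 10^-34 J·s) / (3.48 × 10^-13 m × 1.14 × 10^6 m/s)
m = 1.67 × 10^-27 kg

Comparing with the listed masses, this is closest to a proton.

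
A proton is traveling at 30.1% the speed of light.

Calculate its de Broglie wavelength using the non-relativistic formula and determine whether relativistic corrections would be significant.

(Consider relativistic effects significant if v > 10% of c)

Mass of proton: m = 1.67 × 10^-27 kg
Yes, relativistic corrections are needed.

Using the non-relativistic de Broglie formula λ = h/(mv):

v = 30.1% × c = 9.024 × 10^7 m/s

λ = h/(mv)
λ = (6.626 × 10^-34 J·s) / (1.67 × 10^-27 kg × 9.024 × 10^7 m/s)
λ = 4.40 × 10^-15 m

Since v = 30.1% of c > 10% of c, relativistic corrections ARE significant and the actual wavelength would differ from this non-relativistic estimate.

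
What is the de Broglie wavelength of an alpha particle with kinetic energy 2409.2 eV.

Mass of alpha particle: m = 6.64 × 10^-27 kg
2.93 × 10^-13 m

Using λ = h/√(2mKE):

First convert KE to Joules: KE = 2409.2 eV = 3.860 × 10^-16 J

λ = h/√(2mKE)
λ = (6.626 × 10^-34 J·s) / √(2 × 6.64 × 10^-27 kg × 3.860 × 10^-16 J)
λ = 2.93 × 10^-13 m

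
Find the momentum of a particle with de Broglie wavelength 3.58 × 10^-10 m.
1.85 × 10^-24 kg·m/s

From the de Broglie relation λ = h/p, we solve for p:

p = h/λ
p = (6.626 × 10^-34 J·s) / (3.58 × 10^-10 m)
p = 1.85 × 10^-24 kg·m/s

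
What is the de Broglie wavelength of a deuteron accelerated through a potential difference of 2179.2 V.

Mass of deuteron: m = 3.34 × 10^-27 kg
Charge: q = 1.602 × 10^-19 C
4.34 × 10^-13 m

When a particle is accelerated through voltage V, it gains kinetic energy KE = qV.

The de Broglie wavelength is then λ = h/√(2mqV):

λ = h/√(2mqV)
λ = (6.626 × 10^-34 J·s) / √(2 × 3.34 × 10^-27 kg × 1.602 × 10^-19 C × 2179.2 V)
λ = 4.34 × 10^-13 m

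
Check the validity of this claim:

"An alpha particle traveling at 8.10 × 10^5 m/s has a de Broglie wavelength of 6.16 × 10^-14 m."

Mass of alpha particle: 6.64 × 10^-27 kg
False

The claim is incorrect.

Using λ = h/(mv):
λ = (6.626 × 10^-34 J·s) / (6.64 × 10^-27 kg × 8.10 × 10^5 m/s)
λ = 1.23 × 10^-13 m

The actual wavelength differs from the claimed 6.16 × 10^-14 m.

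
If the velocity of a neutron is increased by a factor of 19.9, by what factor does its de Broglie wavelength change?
The wavelength decreases by a factor of 19.9.

From λ = h/(mv), the wavelength is inversely proportional to velocity:

λ ∝ 1/v

If v → 19.9v, then λ → λ/19.9

When velocity is increased by a factor of 19.9, the wavelength decreases by a factor of 19.9.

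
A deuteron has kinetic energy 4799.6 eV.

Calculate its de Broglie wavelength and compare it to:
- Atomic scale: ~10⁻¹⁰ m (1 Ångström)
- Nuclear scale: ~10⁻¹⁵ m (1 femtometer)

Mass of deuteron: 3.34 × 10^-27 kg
λ = 2.92 × 10^-13 m, which is between nuclear and atomic scales.

Using λ = h/√(2mKE):

KE = 4799.6 eV = 7.690 × 10^-16 J

λ = h/√(2mKE)
λ = (6.626 × 10^-34 J·s) / √(2 × 3.34 × 10^-27 kg × 7.690 × 10^-16 J)
λ = 2.92 × 10^-13 m

Comparison:
- Atomic scale (10⁻¹⁰ m): λ is 0.0029× this size
- Nuclear scale (10⁻¹⁵ m): λ is 2.9e+02× this size

The wavelength is between nuclear and atomic scales.

This wavelength is appropriate for probing atomic structure but too large for nuclear physics experiments.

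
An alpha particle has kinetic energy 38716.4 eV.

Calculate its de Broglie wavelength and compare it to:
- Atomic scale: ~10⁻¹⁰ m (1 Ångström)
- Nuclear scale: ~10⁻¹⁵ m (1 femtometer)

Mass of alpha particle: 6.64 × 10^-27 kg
λ = 7.30 × 10^-14 m, which is between nuclear and atomic scales.

Using λ = h/√(2mKE):

KE = 38716.4 eV = 6.203 × 10^-15 J

λ = h/√(2mKE)
λ = (6.626 × 10^-34 J·s) / √(2 × 6.64 × 10^-27 kg × 6.203 × 10^-15 J)
λ = 7.30 × 10^-14 m

Comparison:
- Atomic scale (10⁻¹⁰ m): λ is 0.00073× this size
- Nuclear scale (10⁻¹⁵ m): λ is 73× this size

The wavelength is between nuclear and atomic scales.

This wavelength is appropriate for probing atomic structure but too large for nuclear physics experiments.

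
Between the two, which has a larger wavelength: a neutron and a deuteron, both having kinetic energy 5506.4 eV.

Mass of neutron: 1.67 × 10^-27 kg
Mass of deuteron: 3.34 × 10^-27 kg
The neutron has the longer wavelength.

Using λ = h/√(2mKE):

For neutron: λ₁ = h/√(2m₁KE) = 3.86 × 10^-13 m
For deuteron: λ₂ = h/√(2m₂KE) = 2.73 × 10^-13 m

Since λ ∝ 1/√m at constant kinetic energy, the lighter particle has the longer wavelength.

The neutron has the longer de Broglie wavelength.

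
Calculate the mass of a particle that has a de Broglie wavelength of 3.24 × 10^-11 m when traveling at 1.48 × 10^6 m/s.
1.38 × 10^-29 kg

From the de Broglie relation λ = h/(mv), we solve for m:

m = h/(λv)
m = (6.626 × 10^-34 J·s) / (3.24 × 10^-11 m × 1.48 × 10^6 m/s)
m = 1.38 × 10^-29 kg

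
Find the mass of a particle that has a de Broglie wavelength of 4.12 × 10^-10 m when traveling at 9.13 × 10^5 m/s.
1.76 × 10^-30 kg

From the de Broglie relation λ = h/(mv), we solve for m:

m = h/(λv)
m = (6.626 × 10^-34 J·s) / (4.12 × 10^-10 m × 9.13 × 10^5 m/s)
m = 1.76 × 10^-30 kg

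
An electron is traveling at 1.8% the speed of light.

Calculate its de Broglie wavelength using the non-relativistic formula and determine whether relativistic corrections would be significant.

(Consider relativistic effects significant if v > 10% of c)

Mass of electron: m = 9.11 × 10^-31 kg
No, relativistic corrections are not needed.

Using the non-relativistic de Broglie formula λ = h/(mv):

v = 1.8% × c = 5.396 × 10^6 m/s

λ = h/(mv)
λ = (6.626 × 10^-34 J·s) / (9.11 × 10^-31 kg × 5.396 × 10^6 m/s)
λ = 1.35 × 10^-10 m

Since v = 1.8% of c < 10% of c, relativistic corrections are NOT significant and this non-relativistic result is a good approximation.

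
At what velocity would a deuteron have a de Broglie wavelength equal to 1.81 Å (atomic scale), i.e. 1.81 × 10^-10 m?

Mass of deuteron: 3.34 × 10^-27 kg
1.10 × 10^3 m/s

From λ = h/(mv), solve for v:

v = h/(mλ)
v = (6.626 × 10^-34 J·s) / (3.34 × 10^-27 kg × 1.81 × 10^-10 m)
v = 1.10 × 10^3 m/s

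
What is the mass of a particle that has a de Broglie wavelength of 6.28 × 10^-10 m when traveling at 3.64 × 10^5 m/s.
2.90 × 10^-30 kg

From the de Broglie relation λ = h/(mv), we solve for m:

m = h/(λv)
m = (6.626 × 10^-34 J·s) / (6.28 × 10^-10 m × 3.64 × 10^5 m/s)
m = 2.90 × 10^-30 kg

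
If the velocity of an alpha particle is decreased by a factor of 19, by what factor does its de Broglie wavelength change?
The wavelength increases by a factor of 19.

From λ = h/(mv), the wavelength is inversely proportional to velocity:

λ ∝ 1/v

If v → v/19, then λ → 19λ

When velocity is decreased by a factor of 19, the wavelength increases by a factor of 19.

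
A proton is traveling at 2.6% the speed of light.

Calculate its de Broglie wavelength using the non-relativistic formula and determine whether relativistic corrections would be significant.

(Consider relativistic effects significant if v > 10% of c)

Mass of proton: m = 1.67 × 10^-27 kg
No, relativistic corrections are not needed.

Using the non-relativistic de Broglie formula λ = h/(mv):

v = 2.6% × c = 7.795 × 10^6 m/s

λ = h/(mv)
λ = (6.626 × 10^-34 J·s) / (1.67 × 10^-27 kg × 7.795 × 10^6 m/s)
λ = 5.09 × 10^-14 m

Since v = 2.6% of c < 10% of c, relativistic corrections are NOT significant and this non-relativistic result is a good approximation.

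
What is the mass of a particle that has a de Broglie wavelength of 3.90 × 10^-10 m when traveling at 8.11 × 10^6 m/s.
2.09 × 10^-31 kg

From the de Broglie relation λ = h/(mv), we solve for m:

m = h/(λv)
m = (6.626 × 10^-34 J·s) / (3.90 × 10^-10 m × 8.11 × 10^6 m/s)
m = 2.09 × 10^-31 kg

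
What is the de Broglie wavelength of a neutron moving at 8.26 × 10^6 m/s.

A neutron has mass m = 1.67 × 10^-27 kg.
4.80 × 10^-14 m

Using the de Broglie relation λ = h/(mv):

λ = h/(mv)
λ = (6.626 × 10^-34 J·s) / (1.67 × 10^-27 kg × 8.26 × 10^6 m/s)
λ = 4.80 × 10^-14 m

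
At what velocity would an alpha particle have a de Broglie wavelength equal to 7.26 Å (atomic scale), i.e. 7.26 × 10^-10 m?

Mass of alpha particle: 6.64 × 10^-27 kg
1.37 × 10^2 m/s

From λ = h/(mv), solve for v:

v = h/(mλ)
v = (6.626 × 10^-34 J·s) / (6.64 × 10^-27 kg × 7.26 × 10^-10 m)
v = 1.37 × 10^2 m/s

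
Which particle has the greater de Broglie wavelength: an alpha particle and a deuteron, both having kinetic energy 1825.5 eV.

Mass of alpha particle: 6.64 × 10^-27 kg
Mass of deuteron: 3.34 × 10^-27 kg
The deuteron has the longer wavelength.

Using λ = h/√(2mKE):

For alpha particle: λ₁ = h/√(2m₁KE) = 3.36 × 10^-13 m
For deuteron: λ₂ = h/√(2m₂KE) = 4.74 × 10^-13 m

Since λ ∝ 1/√m at constant kinetic energy, the lighter particle has the longer wavelength.

The deuteron has the longer de Broglie wavelength.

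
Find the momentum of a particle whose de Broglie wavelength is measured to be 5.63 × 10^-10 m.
1.18 × 10^-24 kg·m/s

From the de Broglie relation λ = h/p, we solve for p:

p = h/λ
p = (6.626 × 10^-34 J·s) / (5.63 × 10^-10 m)
p = 1.18 × 10^-24 kg·m/s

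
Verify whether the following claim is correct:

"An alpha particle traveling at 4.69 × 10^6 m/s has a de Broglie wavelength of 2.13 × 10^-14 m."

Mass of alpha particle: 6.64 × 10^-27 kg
True

The claim is correct.

Using λ = h/(mv):
λ = (6.626 × 10^-34 J·s) / (6.64 × 10^-27 kg × 4.69 × 10^6 m/s)
λ = 2.13 × 10^-14 m

This matches the claimed value.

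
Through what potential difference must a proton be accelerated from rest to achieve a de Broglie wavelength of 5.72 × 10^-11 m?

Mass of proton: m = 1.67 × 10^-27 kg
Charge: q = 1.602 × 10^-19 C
2.51 × 10^-1 V

From λ = h/√(2mqV), we solve for V:

λ² = h²/(2mqV)
V = h²/(2mqλ²)
V = (6.626 × 10^-34 J·s)² / (2 × 1.67 × 10^-27 kg × 1.602 × 10^-19 C × (5.72 × 10^-11 m)²)
V = 2.51 × 10^-1 V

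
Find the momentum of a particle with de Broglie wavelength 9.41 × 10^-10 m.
7.04 × 10^-25 kg·m/s

From the de Broglie relation λ = h/p, we solve for p:

p = h/λ
p = (6.626 × 10^-34 J·s) / (9.41 × 10^-10 m)
p = 7.04 × 10^-25 kg·m/s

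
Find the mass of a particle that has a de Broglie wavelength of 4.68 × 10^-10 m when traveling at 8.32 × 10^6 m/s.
1.70 × 10^-31 kg

From the de Broglie relation λ = h/(mv), we solve for m:

m = h/(λv)
m = (6.626 × 10^-34 J·s) / (4.68 × 10^-10 m × 8.32 × 10^6 m/s)
m = 1.70 × 10^-31 kg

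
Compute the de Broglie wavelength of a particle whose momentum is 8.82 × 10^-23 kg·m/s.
7.51 × 10^-12 m

Using the de Broglie relation λ = h/p:

λ = h/p
λ = (6.626 × 10^-34 J·s) / (8.82 × 10^-23 kg·m/s)
λ = 7.51 × 10^-12 m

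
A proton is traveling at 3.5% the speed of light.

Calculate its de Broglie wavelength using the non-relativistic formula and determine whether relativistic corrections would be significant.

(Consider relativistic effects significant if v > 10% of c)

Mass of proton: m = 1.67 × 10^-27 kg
No, relativistic corrections are not needed.

Using the non-relativistic de Broglie formula λ = h/(mv):

v = 3.5% × c = 1.049 × 10^7 m/s

λ = h/(mv)
λ = (6.626 × 10^-34 J·s) / (1.67 × 10^-27 kg × 1.049 × 10^7 m/s)
λ = 3.78 × 10^-14 m

Since v = 3.5% of c < 10% of c, relativistic corrections are NOT significant and this non-relativistic result is a good approximation.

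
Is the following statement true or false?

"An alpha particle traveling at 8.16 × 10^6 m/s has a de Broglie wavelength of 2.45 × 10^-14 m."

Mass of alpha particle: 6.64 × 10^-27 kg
False

The claim is incorrect.

Using λ = h/(mv):
λ = (6.626 × 10^-34 J·s) / (6.64 × 10^-27 kg × 8.16 × 10^6 m/s)
λ = 1.22 × 10^-14 m

The actual wavelength differs from the claimed 2.45 × 10^-14 m.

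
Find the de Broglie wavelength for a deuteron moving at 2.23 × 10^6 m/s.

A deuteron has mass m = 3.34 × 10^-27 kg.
8.90 × 10^-14 m

Using the de Broglie relation λ = h/(mv):

λ = h/(mv)
λ = (6.626 × 10^-34 J·s) / (3.34 × 10^-27 kg × 2.23 × 10^6 m/s)
λ = 8.90 × 10^-14 m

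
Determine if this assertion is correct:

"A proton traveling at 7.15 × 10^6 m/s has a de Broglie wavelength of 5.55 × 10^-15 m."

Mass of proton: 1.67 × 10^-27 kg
False

The claim is incorrect.

Using λ = h/(mv):
λ = (6.626 × 10^-34 J·s) / (1.67 × 10^-27 kg × 7.15 × 10^6 m/s)
λ = 5.55 × 10^-14 m

The actual wavelength differs from the claimed 5.55 × 10^-15 m.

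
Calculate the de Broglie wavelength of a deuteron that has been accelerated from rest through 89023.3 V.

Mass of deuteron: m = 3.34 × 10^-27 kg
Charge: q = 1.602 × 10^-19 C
6.79 × 10^-14 m

When a particle is accelerated through voltage V, it gains kinetic energy KE = qV.

The de Broglie wavelength is then λ = h/√(2mqV):

λ = h/√(2mqV)
λ = (6.626 × 10^-34 J·s) / √(2 × 3.34 × 10^-27 kg × 1.602 × 10^-19 C × 89023.3 V)
λ = 6.79 × 10^-14 m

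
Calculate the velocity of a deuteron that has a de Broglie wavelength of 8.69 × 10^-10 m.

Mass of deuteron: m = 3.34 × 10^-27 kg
2.28 × 10^2 m/s

From the de Broglie relation λ = h/(mv), we solve for v:

v = h/(mλ)
v = (6.626 × 10^-34 J·s) / (3.34 × 10^-27 kg × 8.69 × 10^-10 m)
v = 2.28 × 10^2 m/s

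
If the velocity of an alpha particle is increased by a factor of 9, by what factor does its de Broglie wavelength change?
The wavelength decreases by a factor of 9.

From λ = h/(mv), the wavelength is inversely proportional to velocity:

λ ∝ 1/v

If v → 9v, then λ → λ/9

When velocity is increased by a factor of 9, the wavelength decreases by a factor of 9.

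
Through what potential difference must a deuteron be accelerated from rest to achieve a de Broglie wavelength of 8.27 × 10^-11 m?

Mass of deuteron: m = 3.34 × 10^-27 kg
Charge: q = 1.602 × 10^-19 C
6.00 × 10^-2 V

From λ = h/√(2mqV), we solve for V:

λ² = h²/(2mqV)
V = h²/(2mqλ²)
V = (6.626 × 10^-34 J·s)² / (2 × 3.34 × 10^-27 kg × 1.602 × 10^-19 C × (8.27 × 10^-11 m)²)
V = 6.00 × 10^-2 V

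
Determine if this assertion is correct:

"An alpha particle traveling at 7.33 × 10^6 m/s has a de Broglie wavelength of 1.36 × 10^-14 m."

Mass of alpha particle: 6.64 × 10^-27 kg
True

The claim is correct.

Using λ = h/(mv):
λ = (6.626 × 10^-34 J·s) / (6.64 × 10^-27 kg × 7.33 × 10^6 m/s)
λ = 1.36 × 10^-14 m

This matches the claimed value.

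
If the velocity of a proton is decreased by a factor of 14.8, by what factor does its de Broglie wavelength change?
The wavelength increases by a factor of 14.8.

From λ = h/(mv), the wavelength is inversely proportional to velocity:

λ ∝ 1/v

If v → v/14.8, then λ → 14.8λ

When velocity is decreased by a factor of 14.8, the wavelength increases by a factor of 14.8.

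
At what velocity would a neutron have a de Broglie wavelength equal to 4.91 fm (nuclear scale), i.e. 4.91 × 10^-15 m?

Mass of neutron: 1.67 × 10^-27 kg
8.08 × 10^7 m/s

From λ = h/(mv), solve for v:

v = h/(mλ)
v = (6.626 × 10^-34 J·s) / (1.67 × 10^-27 kg × 4.91 × 10^-15 m)
v = 8.08 × 10^7 m/s

Note: This velocity is 27.0% of the speed of light, so relativistic corrections would be needed for a more accurate calculation.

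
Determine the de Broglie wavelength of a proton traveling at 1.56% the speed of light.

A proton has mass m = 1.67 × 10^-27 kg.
8.48 × 10^-14 m

Using the de Broglie relation λ = h/(mv):

v = 1.56% × c = 4.677 × 10^6 m/s

λ = h/(mv)
λ = (6.626 × 10^-34 J·s) / (1.67 × 10^-27 kg × 4.677 × 10^6 m/s)
λ = 8.48 × 10^-14 m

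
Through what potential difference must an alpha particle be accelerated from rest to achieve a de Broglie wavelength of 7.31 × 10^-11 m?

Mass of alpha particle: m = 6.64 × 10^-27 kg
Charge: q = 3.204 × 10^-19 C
1.93 × 10^-2 V

From λ = h/√(2mqV), we solve for V:

λ² = h²/(2mqV)
V = h²/(2mqλ²)
V = (6.626 × 10^-34 J·s)² / (2 × 6.64 × 10^-27 kg × 3.204 × 10^-19 C × (7.31 × 10^-11 m)²)
V = 1.93 × 10^-2 V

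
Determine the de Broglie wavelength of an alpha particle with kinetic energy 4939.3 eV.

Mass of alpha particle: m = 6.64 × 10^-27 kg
2.04 × 10^-13 m

Using λ = h/√(2mKE):

First convert KE to Joules: KE = 4939.3 eV = 7.914 × 10^-16 J

λ = h/√(2mKE)
λ = (6.626 × 10^-34 J·s) / √(2 × 6.64 × 10^-27 kg × 7.914 × 10^-16 J)
λ = 2.04 × 10^-13 m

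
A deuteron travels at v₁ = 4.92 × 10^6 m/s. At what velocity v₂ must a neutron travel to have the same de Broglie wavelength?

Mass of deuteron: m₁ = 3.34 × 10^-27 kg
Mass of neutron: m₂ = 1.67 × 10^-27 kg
v₂ = 9.84 × 10^6 m/s

For equal de Broglie wavelengths: λ₁ = λ₂

h/(m₁v₁) = h/(m₂v₂)
m₁v₁ = m₂v₂
v₂ = v₁ · (m₁/m₂)

v₂ = 4.92 × 10^6 m/s × (3.34 × 10^-27 kg / 1.67 × 10^-27 kg)
v₂ = 9.84 × 10^6 m/s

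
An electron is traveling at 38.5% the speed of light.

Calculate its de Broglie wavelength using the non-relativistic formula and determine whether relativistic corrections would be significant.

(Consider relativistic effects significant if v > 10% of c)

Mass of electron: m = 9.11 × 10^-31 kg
Yes, relativistic corrections are needed.

Using the non-relativistic de Broglie formula λ = h/(mv):

v = 38.5% × c = 1.154 × 10^8 m/s

λ = h/(mv)
λ = (6.626 × 10^-34 J·s) / (9.11 × 10^-31 kg × 1.154 × 10^8 m/s)
λ = 6.30 × 10^-12 m

Since v = 38.5% of c > 10% of c, relativistic corrections ARE significant and the actual wavelength would differ from this non-relativistic estimate.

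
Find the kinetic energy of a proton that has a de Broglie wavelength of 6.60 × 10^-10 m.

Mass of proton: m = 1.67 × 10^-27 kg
3.02 × 10^-22 J (or 1.88 × 10^-3 eV)

From λ = h/√(2mKE), we solve for KE:

λ² = h²/(2mKE)
KE = h²/(2mλ²)
KE = (6.626 × 10^-34 J·s)² / (2 × 1.67 × 10^-27 kg × (6.60 × 10^-10 m)²)
KE = 3.02 × 10^-22 J
KE = 1.88 × 10^-3 eV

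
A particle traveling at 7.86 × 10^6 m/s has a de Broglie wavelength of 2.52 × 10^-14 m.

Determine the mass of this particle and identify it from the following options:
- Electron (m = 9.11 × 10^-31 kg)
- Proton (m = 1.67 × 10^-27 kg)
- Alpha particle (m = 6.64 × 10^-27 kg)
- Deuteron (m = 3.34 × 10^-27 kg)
The particle is a deuteron.

From λ = h/(mv), solve for mass:

m = h/(λv)
m = (6.626 × 10^-34 J·s) / (2.52 × 10^-14 m × 7.86 × 10^6 m/s)
m = 3.35 × 10^-27 kg

Comparing with the listed masses, this is closest to a deuteron.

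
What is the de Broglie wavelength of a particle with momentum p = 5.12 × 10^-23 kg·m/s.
1.29 × 10^-11 m

Using the de Broglie relation λ = h/p:

λ = h/p
λ = (6.626 × 10^-34 J·s) / (5.12 × 10^-23 kg·m/s)
λ = 1.29 × 10^-11 m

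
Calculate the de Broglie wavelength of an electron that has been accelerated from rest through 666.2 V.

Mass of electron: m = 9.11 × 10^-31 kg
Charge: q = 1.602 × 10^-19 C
4.75 × 10^-11 m

When a particle is accelerated through voltage V, it gains kinetic energy KE = qV.

The de Broglie wavelength is then λ = h/√(2mqV):

λ = h/√(2mqV)
λ = (6.626 × 10^-34 J·s) / √(2 × 9.11 × 10^-31 kg × 1.602 × 10^-19 C × 666.2 V)
λ = 4.75 × 10^-11 m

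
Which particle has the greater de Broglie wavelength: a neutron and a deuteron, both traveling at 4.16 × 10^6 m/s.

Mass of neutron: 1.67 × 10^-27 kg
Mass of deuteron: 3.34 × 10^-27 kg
The neutron has the longer wavelength.

Using λ = h/(mv), since both particles have the same velocity, the wavelength depends only on mass.

For neutron: λ₁ = h/(m₁v) = 9.54 × 10^-14 m
For deuteron: λ₂ = h/(m₂v) = 4.77 × 10^-14 m

Since λ ∝ 1/m at constant velocity, the lighter particle has the longer wavelength.

The neutron has the longer de Broglie wavelength.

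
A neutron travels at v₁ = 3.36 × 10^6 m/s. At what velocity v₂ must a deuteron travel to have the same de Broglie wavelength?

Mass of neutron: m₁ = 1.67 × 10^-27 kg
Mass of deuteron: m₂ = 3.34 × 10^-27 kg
v₂ = 1.68 × 10^6 m/s

For equal de Broglie wavelengths: λ₁ = λ₂

h/(m₁v₁) = h/(m₂v₂)
m₁v₁ = m₂v₂
v₂ = v₁ · (m₁/m₂)

v₂ = 3.36 × 10^6 m/s × (1.67 × 10^-27 kg / 3.34 × 10^-27 kg)
v₂ = 1.68 × 10^6 m/s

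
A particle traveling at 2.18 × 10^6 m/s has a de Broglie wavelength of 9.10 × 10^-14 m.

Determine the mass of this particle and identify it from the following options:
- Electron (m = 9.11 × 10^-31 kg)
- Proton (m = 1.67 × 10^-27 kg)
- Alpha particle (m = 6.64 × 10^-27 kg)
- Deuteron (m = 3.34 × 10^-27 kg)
The particle is a deuteron.

From λ = h/(mv), solve for mass:

m = h/(λv)
m = (6.626 × 10^-34 J·s) / (9.10 × 10^-14 m × 2.18 × 10^6 m/s)
m = 3.34 × 10^-27 kg

Comparing with the listed masses, this is closest to a deuteron.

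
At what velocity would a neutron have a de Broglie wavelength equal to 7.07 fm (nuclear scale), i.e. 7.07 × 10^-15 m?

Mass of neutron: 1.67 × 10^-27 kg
5.61 × 10^7 m/s

From λ = h/(mv), solve for v:

v = h/(mλ)
v = (6.626 × 10^-34 J·s) / (1.67 × 10^-27 kg × 7.07 × 10^-15 m)
v = 5.61 × 10^7 m/s

Note: This velocity is 18.7% of the speed of light, so relativistic corrections would be needed for a more accurate calculation.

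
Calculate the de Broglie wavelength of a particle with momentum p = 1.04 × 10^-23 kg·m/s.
6.37 × 10^-11 m

Using the de Broglie relation λ = h/p:

λ = h/p
λ = (6.626 × 10^-34 J·s) / (1.04 × 10^-23 kg·m/s)
λ = 6.37 × 10^-11 m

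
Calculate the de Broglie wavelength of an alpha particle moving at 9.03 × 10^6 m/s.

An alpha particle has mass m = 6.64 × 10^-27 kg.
1.11 × 10^-14 m

Using the de Broglie relation λ = h/(mv):

λ = h/(mv)
λ = (6.626 × 10^-34 J·s) / (6.64 × 10^-27 kg × 9.03 × 10^6 m/s)
λ = 1.11 × 10^-14 m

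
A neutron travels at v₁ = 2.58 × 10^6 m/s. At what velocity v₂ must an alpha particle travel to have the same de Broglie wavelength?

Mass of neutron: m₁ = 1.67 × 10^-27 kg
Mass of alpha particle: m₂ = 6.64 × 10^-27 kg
v₂ = 6.49 × 10^5 m/s

For equal de Broglie wavelengths: λ₁ = λ₂

h/(m₁v₁) = h/(m₂v₂)
m₁v₁ = m₂v₂
v₂ = v₁ · (m₁/m₂)

v₂ = 2.58 × 10^6 m/s × (1.67 × 10^-27 kg / 6.64 × 10^-27 kg)
v₂ = 6.49 × 10^5 m/s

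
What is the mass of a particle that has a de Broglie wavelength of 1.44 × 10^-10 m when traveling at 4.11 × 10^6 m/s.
1.12 × 10^-30 kg

From the de Broglie relation λ = h/(mv), we solve for m:

m = h/(λv)
m = (6.626 × 10^-34 J·s) / (1.44 × 10^-10 m × 4.11 × 10^6 m/s)
m = 1.12 × 10^-30 kg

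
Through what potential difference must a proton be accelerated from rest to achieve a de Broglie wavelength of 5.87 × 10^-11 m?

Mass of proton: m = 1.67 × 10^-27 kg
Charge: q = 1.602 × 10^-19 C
2.38 × 10^-1 V

From λ = h/√(2mqV), we solve for V:

λ² = h²/(2mqV)
V = h²/(2mqλ²)
V = (6.626 × 10^-34 J·s)² / (2 × 1.67 × 10^-27 kg × 1.602 × 10^-19 C × (5.87 × 10^-11 m)²)
V = 2.38 × 10^-1 V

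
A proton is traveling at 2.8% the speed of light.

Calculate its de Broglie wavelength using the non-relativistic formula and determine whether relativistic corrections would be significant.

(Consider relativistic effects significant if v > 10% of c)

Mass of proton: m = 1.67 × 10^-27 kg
No, relativistic corrections are not needed.

Using the non-relativistic de Broglie formula λ = h/(mv):

v = 2.8% × c = 8.394 × 10^6 m/s

λ = h/(mv)
λ = (6.626 × 10^-34 J·s) / (1.67 × 10^-27 kg × 8.394 × 10^6 m/s)
λ = 4.73 × 10^-14 m

Since v = 2.8% of c < 10% of c, relativistic corrections are NOT significant and this non-relativistic result is a good approximation.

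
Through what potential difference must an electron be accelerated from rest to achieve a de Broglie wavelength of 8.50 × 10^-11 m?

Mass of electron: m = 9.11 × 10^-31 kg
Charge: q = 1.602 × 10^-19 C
208 V

From λ = h/√(2mqV), we solve for V:

λ² = h²/(2mqV)
V = h²/(2mqλ²)
V = (6.626 × 10^-34 J·s)² / (2 × 9.11 × 10^-31 kg × 1.602 × 10^-19 C × (8.50 × 10^-11 m)²)
V = 208 V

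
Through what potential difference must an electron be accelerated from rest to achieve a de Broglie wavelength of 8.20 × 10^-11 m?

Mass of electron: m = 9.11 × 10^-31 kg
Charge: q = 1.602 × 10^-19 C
224 V

From λ = h/√(2mqV), we solve for V:

λ² = h²/(2mqV)
V = h²/(2mqλ²)
V = (6.626 × 10^-34 J·s)² / (2 × 9.11 × 10^-31 kg × 1.602 × 10^-19 C × (8.20 × 10^-11 m)²)
V = 224 V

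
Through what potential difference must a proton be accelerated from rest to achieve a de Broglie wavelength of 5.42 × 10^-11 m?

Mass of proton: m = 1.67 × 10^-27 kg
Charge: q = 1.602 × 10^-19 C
2.79 × 10^-1 V

From λ = h/√(2mqV), we solve for V:

λ² = h²/(2mqV)
V = h²/(2mqλ²)
V = (6.626 × 10^-34 J·s)² / (2 × 1.67 × 10^-27 kg × 1.602 × 10^-19 C × (5.42 × 10^-11 m)²)
V = 2.79 × 10^-1 V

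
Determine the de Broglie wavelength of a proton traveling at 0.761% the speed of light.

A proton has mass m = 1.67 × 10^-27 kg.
1.74 × 10^-13 m

Using the de Broglie relation λ = h/(mv):

v = 0.761% × c = 2.281 × 10^6 m/s

λ = h/(mv)
λ = (6.626 × 10^-34 J·s) / (1.67 × 10^-27 kg × 2.281 × 10^6 m/s)
λ = 1.74 × 10^-13 m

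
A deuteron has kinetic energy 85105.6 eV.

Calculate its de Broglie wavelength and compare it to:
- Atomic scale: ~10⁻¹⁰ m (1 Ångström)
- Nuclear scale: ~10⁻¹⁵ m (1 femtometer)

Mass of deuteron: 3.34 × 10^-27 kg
λ = 6.94 × 10^-14 m, which is between nuclear and atomic scales.

Using λ = h/√(2mKE):

KE = 85105.6 eV = 1.364 × 10^-14 J

λ = h/√(2mKE)
λ = (6.626 × 10^-34 J·s) / √(2 × 3.34 × 10^-27 kg × 1.364 × 10^-14 J)
λ = 6.94 × 10^-14 m

Comparison:
- Atomic scale (10⁻¹⁰ m): λ is 0.00069× this size
- Nuclear scale (10⁻¹⁵ m): λ is 69× this size

The wavelength is between nuclear and atomic scales.

This wavelength is appropriate for probing atomic structure but too large for nuclear physics experiments.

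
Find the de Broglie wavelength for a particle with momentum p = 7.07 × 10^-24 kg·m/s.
9.37 × 10^-11 m

Using the de Broglie relation λ = h/p:

λ = h/p
λ = (6.626 × 10^-34 J·s) / (7.07 × 10^-24 kg·m/s)
λ = 9.37 × 10^-11 m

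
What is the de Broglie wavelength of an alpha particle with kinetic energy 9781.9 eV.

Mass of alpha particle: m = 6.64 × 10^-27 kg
1.45 × 10^-13 m

Using λ = h/√(2mKE):

First convert KE to Joules: KE = 9781.9 eV = 1.567 × 10^-15 J

λ = h/√(2mKE)
λ = (6.626 × 10^-34 J·s) / √(2 × 6.64 × 10^-27 kg × 1.567 × 10^-15 J)
λ = 1.45 × 10^-13 m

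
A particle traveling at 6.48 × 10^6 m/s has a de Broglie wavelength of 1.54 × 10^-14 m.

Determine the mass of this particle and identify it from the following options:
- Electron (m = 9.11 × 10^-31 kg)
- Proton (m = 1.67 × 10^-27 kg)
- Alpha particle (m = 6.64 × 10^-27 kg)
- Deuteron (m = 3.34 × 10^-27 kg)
The particle is an alpha particle.

From λ = h/(mv), solve for mass:

m = h/(λv)
m = (6.626 × 10^-34 J·s) / (1.54 × 10^-14 m × 6.48 × 10^6 m/s)
m = 6.64 × 10^-27 kg

Comparing with the listed masses, this is closest to an alpha particle.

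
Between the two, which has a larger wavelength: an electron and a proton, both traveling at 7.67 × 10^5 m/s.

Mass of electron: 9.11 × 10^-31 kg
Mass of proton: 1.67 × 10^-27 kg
The electron has the longer wavelength.

Using λ = h/(mv), since both particles have the same velocity, the wavelength depends only on mass.

For electron: λ₁ = h/(m₁v) = 9.48 × 10^-10 m
For proton: λ₂ = h/(m₂v) = 5.17 × 10^-13 m

Since λ ∝ 1/m at constant velocity, the lighter particle has the longer wavelength.

The electron has the longer de Broglie wavelength.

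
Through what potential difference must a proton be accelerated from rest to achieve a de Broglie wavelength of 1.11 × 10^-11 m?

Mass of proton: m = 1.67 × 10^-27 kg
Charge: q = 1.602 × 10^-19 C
6.66 V

From λ = h/√(2mqV), we solve for V:

λ² = h²/(2mqV)
V = h²/(2mqλ²)
V = (6.626 × 10^-34 J·s)² / (2 × 1.67 × 10^-27 kg × 1.602 × 10^-19 C × (1.11 × 10^-11 m)²)
V = 6.66 V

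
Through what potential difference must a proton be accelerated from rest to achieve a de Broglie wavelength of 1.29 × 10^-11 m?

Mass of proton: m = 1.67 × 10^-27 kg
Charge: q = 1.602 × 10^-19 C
4.93 V

From λ = h/√(2mqV), we solve for V:

λ² = h²/(2mqV)
V = h²/(2mqλ²)
V = (6.626 × 10^-34 J·s)² / (2 × 1.67 × 10^-27 kg × 1.602 × 10^-19 C × (1.29 × 10^-11 m)²)
V = 4.93 V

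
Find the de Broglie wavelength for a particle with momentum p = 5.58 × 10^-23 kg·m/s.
1.19 × 10^-11 m

Using the de Broglie relation λ = h/p:

λ = h/p
λ = (6.626 × 10^-34 J·s) / (5.58 × 10^-23 kg·m/s)
λ = 1.19 × 10^-11 m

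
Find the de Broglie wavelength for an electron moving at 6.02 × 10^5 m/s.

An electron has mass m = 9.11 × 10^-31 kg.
1.21 × 10^-9 m

Using the de Broglie relation λ = h/(mv):

λ = h/(mv)
λ = (6.626 × 10^-34 J·s) / (9.11 × 10^-31 kg × 6.02 × 10^5 m/s)
λ = 1.21 × 10^-9 m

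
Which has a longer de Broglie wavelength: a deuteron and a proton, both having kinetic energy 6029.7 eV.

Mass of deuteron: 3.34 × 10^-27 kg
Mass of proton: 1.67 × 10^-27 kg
The proton has the longer wavelength.

Using λ = h/√(2mKE):

For deuteron: λ₁ = h/√(2m₁KE) = 2.61 × 10^-13 m
For proton: λ₂ = h/√(2m₂KE) = 3.69 × 10^-13 m

Since λ ∝ 1/√m at constant kinetic energy, the lighter particle has the longer wavelength.

The proton has the longer de Broglie wavelength.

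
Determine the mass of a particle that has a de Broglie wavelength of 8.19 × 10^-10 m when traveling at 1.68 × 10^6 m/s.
4.82 × 10^-31 kg

From the de Broglie relation λ = h/(mv), we solve for m:

m = h/(λv)
m = (6.626 × 10^-34 J·s) / (8.19 × 10^-10 m × 1.68 × 10^6 m/s)
m = 4.82 × 10^-31 kg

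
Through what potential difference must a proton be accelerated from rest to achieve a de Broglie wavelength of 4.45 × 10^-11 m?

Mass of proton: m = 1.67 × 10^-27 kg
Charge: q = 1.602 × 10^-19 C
4.14 × 10^-1 V

From λ = h/√(2mqV), we solve for V:

λ² = h²/(2mqV)
V = h²/(2mqλ²)
V = (6.626 × 10^-34 J·s)² / (2 × 1.67 × 10^-27 kg × 1.602 × 10^-19 C × (4.45 × 10^-11 m)²)
V = 4.14 × 10^-1 V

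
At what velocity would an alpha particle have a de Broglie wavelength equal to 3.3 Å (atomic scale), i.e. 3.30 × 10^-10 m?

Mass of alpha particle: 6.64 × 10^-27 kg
3.02 × 10^2 m/s

From λ = h/(mv), solve for v:

v = h/(mλ)
v = (6.626 × 10^-34 J·s) / (6.64 × 10^-27 kg × 3.30 × 10^-10 m)
v = 3.02 × 10^2 m/s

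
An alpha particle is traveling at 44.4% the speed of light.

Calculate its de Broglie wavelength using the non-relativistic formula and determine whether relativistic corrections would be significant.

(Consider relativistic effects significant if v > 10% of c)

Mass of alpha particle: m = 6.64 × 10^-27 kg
Yes, relativistic corrections are needed.

Using the non-relativistic de Broglie formula λ = h/(mv):

v = 44.4% × c = 1.331 × 10^8 m/s

λ = h/(mv)
λ = (6.626 × 10^-34 J·s) / (6.64 × 10^-27 kg × 1.331 × 10^8 m/s)
λ = 7.50 × 10^-16 m

Since v = 44.4% of c > 10% of c, relativistic corrections ARE significant and the actual wavelength would differ from this non-relativistic estimate.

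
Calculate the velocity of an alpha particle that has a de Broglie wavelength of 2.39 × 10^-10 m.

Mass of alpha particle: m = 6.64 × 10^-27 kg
4.18 × 10^2 m/s

From the de Broglie relation λ = h/(mv), we solve for v:

v = h/(mλ)
v = (6.626 × 10^-34 J·s) / (6.64 × 10^-27 kg × 2.39 × 10^-10 m)
v = 4.18 × 10^2 m/s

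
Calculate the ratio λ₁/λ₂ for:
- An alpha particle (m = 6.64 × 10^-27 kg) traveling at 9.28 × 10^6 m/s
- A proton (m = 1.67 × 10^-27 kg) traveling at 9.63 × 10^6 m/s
λ₁/λ₂ = 0.261

Using λ = h/(mv):

λ₁ = h/(m₁v₁) = 1.08 × 10^-14 m
λ₂ = h/(m₂v₂) = 4.12 × 10^-14 m

Ratio λ₁/λ₂ = (m₂v₂)/(m₁v₁)
         = (1.67 × 10^-27 kg × 9.63 × 10^6 m/s) / (6.64 × 10^-27 kg × 9.28 × 10^6 m/s)
         = 0.261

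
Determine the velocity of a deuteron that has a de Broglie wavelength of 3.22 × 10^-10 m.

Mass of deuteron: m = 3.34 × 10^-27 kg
6.16 × 10^2 m/s

From the de Broglie relation λ = h/(mv), we solve for v:

v = h/(mλ)
v = (6.626 × 10^-34 J·s) / (3.34 × 10^-27 kg × 3.22 × 10^-10 m)
v = 6.16 × 10^2 m/s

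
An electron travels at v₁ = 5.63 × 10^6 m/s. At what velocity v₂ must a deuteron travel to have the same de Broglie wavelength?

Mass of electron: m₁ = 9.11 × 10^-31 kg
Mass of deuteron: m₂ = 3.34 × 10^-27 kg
v₂ = 1.54 × 10^3 m/s

For equal de Broglie wavelengths: λ₁ = λ₂

h/(m₁v₁) = h/(m₂v₂)
m₁v₁ = m₂v₂
v₂ = v₁ · (m₁/m₂)

v₂ = 5.63 × 10^6 m/s × (9.11 × 10^-31 kg / 3.34 × 10^-27 kg)
v₂ = 1.54 × 10^3 m/s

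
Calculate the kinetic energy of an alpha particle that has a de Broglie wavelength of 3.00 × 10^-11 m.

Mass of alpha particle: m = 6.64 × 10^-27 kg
3.67 × 10^-20 J (or 0.229 eV)

From λ = h/√(2mKE), we solve for KE:

λ² = h²/(2mKE)
KE = h²/(2mλ²)
KE = (6.626 × 10^-34 J·s)² / (2 × 6.64 × 10^-27 kg × (3.00 × 10^-11 m)²)
KE = 3.67 × 10^-20 J
KE = 0.229 eV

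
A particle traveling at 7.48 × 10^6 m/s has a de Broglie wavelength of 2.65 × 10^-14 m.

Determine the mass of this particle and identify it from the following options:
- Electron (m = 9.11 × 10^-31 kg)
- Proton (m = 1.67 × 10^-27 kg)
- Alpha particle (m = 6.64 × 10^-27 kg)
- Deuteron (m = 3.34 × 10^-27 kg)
The particle is a deuteron.

From λ = h/(mv), solve for mass:

m = h/(λv)
m = (6.626 × 10^-34 J·s) / (2.65 × 10^-14 m × 7.48 × 10^6 m/s)
m = 3.34 × 10^-27 kg

Comparing with the listed masses, this is closest to a deuteron.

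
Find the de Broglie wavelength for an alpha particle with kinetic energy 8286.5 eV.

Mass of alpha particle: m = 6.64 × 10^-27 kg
1.58 × 10^-13 m

Using λ = h/√(2mKE):

First convert KE to Joules: KE = 8286.5 eV = 1.328 × 10^-15 J

λ = h/√(2mKE)
λ = (6.626 × 10^-34 J·s) / √(2 × 6.64 × 10^-27 kg × 1.328 × 10^-15 J)
λ = 1.58 × 10^-13 m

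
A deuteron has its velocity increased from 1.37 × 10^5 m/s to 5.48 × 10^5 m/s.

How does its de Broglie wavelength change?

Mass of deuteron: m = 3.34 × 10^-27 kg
The wavelength decreases by a factor of 4.

Using λ = h/(mv):

Initial wavelength: λ₁ = h/(mv₁) = 1.45 × 10^-12 m
Final wavelength: λ₂ = h/(mv₂) = 3.62 × 10^-13 m

Since λ ∝ 1/v, when velocity increases by a factor of 4, the wavelength decreases by a factor of 4.

λ₂/λ₁ = v₁/v₂ = 1/4

The wavelength decreases by a factor of 4.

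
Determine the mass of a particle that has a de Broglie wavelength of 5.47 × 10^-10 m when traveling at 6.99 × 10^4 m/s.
1.73 × 10^-29 kg

From the de Broglie relation λ = h/(mv), we solve for m:

m = h/(λv)
m = (6.626 × 10^-34 J·s) / (5.47 × 10^-10 m × 6.99 × 10^4 m/s)
m = 1.73 × 10^-29 kg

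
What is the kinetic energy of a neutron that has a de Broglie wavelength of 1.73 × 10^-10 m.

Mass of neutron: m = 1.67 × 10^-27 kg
4.39 × 10^-21 J (or 0.0274 eV)

From λ = h/√(2mKE), we solve for KE:

λ² = h²/(2mKE)
KE = h²/(2mλ²)
KE = (6.626 × 10^-34 J·s)² / (2 × 1.67 × 10^-27 kg × (1.73 × 10^-10 m)²)
KE = 4.39 × 10^-21 J
KE = 0.0274 eV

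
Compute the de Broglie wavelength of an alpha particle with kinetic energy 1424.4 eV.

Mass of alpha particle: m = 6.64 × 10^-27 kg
3.81 × 10^-13 m

Using λ = h/√(2mKE):

First convert KE to Joules: KE = 1424.4 eV = 2.282 × 10^-16 J

λ = h/√(2mKE)
λ = (6.626 × 10^-34 J·s) / √(2 × 6.64 × 10^-27 kg × 2.282 × 10^-16 J)
λ = 3.81 × 10^-13 m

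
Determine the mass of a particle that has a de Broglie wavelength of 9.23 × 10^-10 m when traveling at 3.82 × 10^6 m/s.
1.88 × 10^-31 kg

From the de Broglie relation λ = h/(mv), we solve for m:

m = h/(λv)
m = (6.626 × 10^-34 J·s) / (9.23 × 10^-10 m × 3.82 × 10^6 m/s)
m = 1.88 × 10^-31 kg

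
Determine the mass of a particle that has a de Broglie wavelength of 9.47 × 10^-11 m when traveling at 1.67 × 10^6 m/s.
4.19 × 10^-30 kg

From the de Broglie relation λ = h/(mv), we solve for m:

m = h/(λv)
m = (6.626 × 10^-34 J·s) / (9.47 × 10^-11 m × 1.67 × 10^6 m/s)
m = 4.19 × 10^-30 kg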